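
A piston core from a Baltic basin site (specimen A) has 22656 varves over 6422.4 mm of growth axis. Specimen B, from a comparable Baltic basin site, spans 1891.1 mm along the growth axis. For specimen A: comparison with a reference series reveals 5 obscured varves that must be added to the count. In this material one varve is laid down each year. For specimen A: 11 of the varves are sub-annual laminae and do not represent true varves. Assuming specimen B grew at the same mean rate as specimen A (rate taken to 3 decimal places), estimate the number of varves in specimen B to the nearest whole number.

6659 varves

Specimen A: correcting the raw count gives 22656 − 11 + 5 = 22650 true varves.
A: 6422.4 mm over 22650 years gives 6422.4 / 22650 ≈ 0.284 mm/year.
Specimen B: 1891.1 mm / 0.284 mm per year = 6658.80 years ≈ 6659 varves.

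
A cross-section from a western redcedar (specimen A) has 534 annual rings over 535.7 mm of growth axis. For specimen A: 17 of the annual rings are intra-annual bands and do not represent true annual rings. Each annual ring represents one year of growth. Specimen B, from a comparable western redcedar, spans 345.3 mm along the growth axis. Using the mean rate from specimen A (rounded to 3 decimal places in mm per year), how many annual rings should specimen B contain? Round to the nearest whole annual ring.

Specimen A: after corrections the count is 534 − 17 = 517 annual rings.
A: 535.7 mm over 517 years gives 535.7 / 517 ≈ 1.036 mm per year.
Specimen B: 345.3 mm / 1.036 mm per year = 333.30 years ≈ 333 annual rings.

333 annual rings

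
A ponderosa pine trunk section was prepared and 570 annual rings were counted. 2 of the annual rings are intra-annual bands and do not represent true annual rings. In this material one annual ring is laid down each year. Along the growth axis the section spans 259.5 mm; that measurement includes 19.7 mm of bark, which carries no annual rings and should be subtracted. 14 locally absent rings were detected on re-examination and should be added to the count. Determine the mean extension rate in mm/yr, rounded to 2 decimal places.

Adjusted count: 570 − 2 + 14 = 582 annual rings.
Net length = 259.5 − 19.7 = 239.8 mm.
Extension rate ≈ 239.8 / 582 = 0.41 mm/yr.

0.41 mm/yr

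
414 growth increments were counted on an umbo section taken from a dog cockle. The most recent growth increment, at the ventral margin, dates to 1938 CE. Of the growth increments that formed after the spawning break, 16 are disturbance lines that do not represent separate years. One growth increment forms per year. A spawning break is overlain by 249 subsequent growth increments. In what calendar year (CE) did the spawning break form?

249 growth increments formed after the spawning break.
Excluding 16 false growth increments: 249 − 16 = 233.
The growth increment at the ventral margin is 1938 CE, so the spawning break dates to 1938 − 233 = 1705 CE.

1705 CE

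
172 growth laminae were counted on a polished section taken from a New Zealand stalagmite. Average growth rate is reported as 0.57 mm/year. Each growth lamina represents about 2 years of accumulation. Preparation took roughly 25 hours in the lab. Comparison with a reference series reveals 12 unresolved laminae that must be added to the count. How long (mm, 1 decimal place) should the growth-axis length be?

209.8 mm

True growth lamina count = 172 + 12 = 184.
At 2 years per growth lamina, 184 × 2 = 368 years.
Length ≈ 0.57 × 368 = 209.8 mm.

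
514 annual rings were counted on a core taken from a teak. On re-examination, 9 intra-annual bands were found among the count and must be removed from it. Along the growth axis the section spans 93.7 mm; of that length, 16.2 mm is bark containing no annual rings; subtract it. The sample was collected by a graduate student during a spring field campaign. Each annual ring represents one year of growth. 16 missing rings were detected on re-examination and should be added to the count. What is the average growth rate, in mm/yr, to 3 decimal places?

After corrections the count is 514 − 9 + 16 = 521 annual rings.
Removing the 16.2 mm offcut leaves 93.7 − 16.2 = 77.5 mm.
77.5 mm over 521 years gives 77.5 / 521 ≈ 0.149 mm/yr.

0.149 mm/yr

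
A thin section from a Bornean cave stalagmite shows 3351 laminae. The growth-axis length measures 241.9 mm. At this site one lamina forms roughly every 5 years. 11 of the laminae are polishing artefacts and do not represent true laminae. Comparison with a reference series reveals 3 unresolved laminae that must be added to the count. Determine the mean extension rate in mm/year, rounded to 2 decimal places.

0.01 mm/year

Adjusted count: 3351 − 11 + 3 = 3343 laminae.
At 5 years per lamina, 3343 × 5 = 16715 years.
Mean rate = 241.9 mm / 16715 years ≈ 0.01 mm/year.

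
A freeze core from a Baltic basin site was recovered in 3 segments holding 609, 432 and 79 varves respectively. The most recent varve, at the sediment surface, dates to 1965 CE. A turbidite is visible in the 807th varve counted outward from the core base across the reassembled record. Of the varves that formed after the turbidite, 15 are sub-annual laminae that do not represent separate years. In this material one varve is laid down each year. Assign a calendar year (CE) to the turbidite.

1667 CE

Total varves = 609 + 432 + 79 = 1120.
Between varve 807 and the sediment surface there are 1120 − 807 = 313 varves.
Excluding 15 false varves: 313 − 15 = 298.
Counting back 298 years from 1965 CE places the turbidite in 1965 − 298 = 1667 CE.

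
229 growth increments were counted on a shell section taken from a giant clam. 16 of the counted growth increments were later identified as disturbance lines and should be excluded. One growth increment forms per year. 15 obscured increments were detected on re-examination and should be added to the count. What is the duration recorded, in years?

True growth increment count = 229 − 16 + 15 = 228.
At one growth increment per year, that is 228 years.

228 yr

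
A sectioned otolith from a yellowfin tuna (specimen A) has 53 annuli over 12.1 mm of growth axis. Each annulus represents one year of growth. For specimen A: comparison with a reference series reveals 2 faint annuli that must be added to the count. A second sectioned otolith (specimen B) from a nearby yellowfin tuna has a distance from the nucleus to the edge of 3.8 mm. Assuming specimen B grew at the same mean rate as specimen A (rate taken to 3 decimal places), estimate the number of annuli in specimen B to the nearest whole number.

17 annuli

Specimen A: correcting the raw count gives 53 + 2 = 55 true annuli.
A: Mean rate = 12.1 mm / 55 years ≈ 0.220 mm/yr.
For B, 3.8 / 0.220 = 17.27 years ≈ 17 annuli.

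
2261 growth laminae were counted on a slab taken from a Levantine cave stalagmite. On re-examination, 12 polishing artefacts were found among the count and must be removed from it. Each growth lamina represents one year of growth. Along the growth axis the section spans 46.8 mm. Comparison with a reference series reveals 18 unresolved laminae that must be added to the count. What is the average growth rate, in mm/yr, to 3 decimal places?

0.021 mm/yr

Correcting the raw count gives 2261 − 12 + 18 = 2267 true growth laminae.
46.8 mm over 2267 years gives 46.8 / 2267 ≈ 0.021 mm/yr.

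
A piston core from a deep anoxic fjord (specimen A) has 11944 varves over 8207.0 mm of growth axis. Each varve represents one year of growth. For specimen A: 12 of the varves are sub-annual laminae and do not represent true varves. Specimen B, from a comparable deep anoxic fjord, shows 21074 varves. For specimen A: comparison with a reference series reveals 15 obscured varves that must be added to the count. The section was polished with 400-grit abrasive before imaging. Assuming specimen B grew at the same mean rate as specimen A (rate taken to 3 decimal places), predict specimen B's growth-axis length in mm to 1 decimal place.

14477.8 mm

Specimen A: after corrections the count is 11944 − 12 + 15 = 11947 varves.
A: 8207.0 mm over 11947 years gives 8207.0 / 11947 ≈ 0.687 mm/yr.
B's length ≈ 0.687 × 21074 = 14477.8 mm.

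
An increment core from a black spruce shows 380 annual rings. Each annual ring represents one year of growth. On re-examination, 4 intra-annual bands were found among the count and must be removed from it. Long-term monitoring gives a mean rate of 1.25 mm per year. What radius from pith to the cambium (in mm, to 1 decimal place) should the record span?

470.0 mm

Correcting the raw count gives 380 − 4 = 376 true annual rings.
Length ≈ 1.25 × 376 = 470.0 mm.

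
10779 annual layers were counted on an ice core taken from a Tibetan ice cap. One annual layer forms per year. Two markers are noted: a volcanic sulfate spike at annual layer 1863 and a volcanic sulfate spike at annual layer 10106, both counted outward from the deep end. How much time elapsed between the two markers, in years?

10106 − 1863 = 8243 annual layers lie between the two events.
That is 8243 years at one annual layer per year.

8243 years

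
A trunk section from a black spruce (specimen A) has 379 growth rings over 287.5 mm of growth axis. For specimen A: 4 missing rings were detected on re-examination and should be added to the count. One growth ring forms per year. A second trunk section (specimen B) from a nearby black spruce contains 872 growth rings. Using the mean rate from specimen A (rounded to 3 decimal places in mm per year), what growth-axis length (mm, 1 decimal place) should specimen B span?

654.9 mm

Specimen A: after corrections the count is 379 + 4 = 383 growth rings.
A: 287.5 mm over 383 years gives 287.5 / 383 ≈ 0.751 mm/year.
Length of B = 0.751 × 872 = 654.9 mm.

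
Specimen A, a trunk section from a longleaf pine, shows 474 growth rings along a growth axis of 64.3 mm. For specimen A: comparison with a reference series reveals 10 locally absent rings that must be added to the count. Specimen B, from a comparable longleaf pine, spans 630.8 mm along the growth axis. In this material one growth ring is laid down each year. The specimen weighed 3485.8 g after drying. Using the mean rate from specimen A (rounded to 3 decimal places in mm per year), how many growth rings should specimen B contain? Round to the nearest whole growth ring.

Specimen A: correcting the raw count gives 474 + 10 = 484 true growth rings.
A: Extension rate ≈ 64.3 / 484 = 0.133 mm/yr.
Specimen B: 630.8 mm / 0.133 mm per year = 4742.86 years ≈ 4743 growth rings.

4743 growth rings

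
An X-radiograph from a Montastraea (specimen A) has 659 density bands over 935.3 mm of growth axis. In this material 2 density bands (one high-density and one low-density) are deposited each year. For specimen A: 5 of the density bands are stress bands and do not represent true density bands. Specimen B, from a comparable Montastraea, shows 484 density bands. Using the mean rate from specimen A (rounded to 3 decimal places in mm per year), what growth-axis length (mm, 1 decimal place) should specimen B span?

Specimen A: correcting the raw count gives 659 − 5 = 654 true density bands.
Specimen A: dividing by 2 density bands per year: 654 / 2 = 327 years.
A: Extension rate ≈ 935.3 / 327 = 2.860 mm/year.
Specimen B: with 2 density bands per year, 484 / 2 = 242 years. B's length ≈ 2.860 × 242 = 692.1 mm.

692.1 mm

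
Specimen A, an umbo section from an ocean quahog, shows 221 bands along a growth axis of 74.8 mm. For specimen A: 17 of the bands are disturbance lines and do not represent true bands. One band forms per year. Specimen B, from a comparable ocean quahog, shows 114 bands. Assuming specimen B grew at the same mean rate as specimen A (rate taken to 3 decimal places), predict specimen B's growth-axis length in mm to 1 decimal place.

Specimen A: correcting the raw count gives 221 − 17 = 204 true bands.
A: Mean rate = 74.8 mm / 204 years ≈ 0.367 mm per year.
Length of B = 0.367 × 114 = 41.8 mm.

41.8 mm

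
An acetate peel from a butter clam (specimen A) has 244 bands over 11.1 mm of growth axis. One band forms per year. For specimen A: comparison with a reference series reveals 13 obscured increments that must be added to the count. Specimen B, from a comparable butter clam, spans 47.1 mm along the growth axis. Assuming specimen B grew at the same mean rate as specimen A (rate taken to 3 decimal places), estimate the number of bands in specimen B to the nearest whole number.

1095 bands

Specimen A: correcting the raw count gives 244 + 13 = 257 true bands.
A: 11.1 mm over 257 years gives 11.1 / 257 ≈ 0.043 mm/year.
B spans 47.1 / 0.043 = 1095.35 years ≈ 1095 bands.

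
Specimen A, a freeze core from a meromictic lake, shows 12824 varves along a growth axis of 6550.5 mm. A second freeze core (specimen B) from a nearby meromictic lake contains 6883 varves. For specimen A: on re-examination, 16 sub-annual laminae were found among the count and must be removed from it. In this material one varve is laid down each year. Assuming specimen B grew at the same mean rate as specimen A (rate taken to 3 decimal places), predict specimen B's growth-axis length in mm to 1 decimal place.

Specimen A: true varve count = 12824 − 16 = 12808.
A: 6550.5 mm over 12808 years gives 6550.5 / 12808 ≈ 0.511 mm per year.
Length of B = 0.511 × 6883 = 3517.2 mm.

3517.2 mm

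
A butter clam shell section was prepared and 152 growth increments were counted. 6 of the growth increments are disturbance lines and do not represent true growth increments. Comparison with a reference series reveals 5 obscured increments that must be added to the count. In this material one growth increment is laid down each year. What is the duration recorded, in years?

After corrections the count is 152 − 6 + 5 = 151 growth increments.
At one growth increment per year, that is 151 years.

151 years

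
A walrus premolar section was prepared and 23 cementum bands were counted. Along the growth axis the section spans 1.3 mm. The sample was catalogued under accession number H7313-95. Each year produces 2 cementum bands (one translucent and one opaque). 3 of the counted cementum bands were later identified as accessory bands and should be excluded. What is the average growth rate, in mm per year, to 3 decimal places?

Correcting the raw count gives 23 − 3 = 20 true cementum bands.
With 2 cementum bands per year, 20 / 2 = 10 years.
Extension rate ≈ 1.3 / 10 = 0.130 mm per year.

0.130 mm per year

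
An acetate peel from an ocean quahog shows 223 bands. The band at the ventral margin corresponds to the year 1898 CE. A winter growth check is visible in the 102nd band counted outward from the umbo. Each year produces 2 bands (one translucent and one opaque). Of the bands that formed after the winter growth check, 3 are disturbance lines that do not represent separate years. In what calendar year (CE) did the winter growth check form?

The winter growth check sits at band 102 from the umbo, so 223 − 102 = 121 bands formed after it.
121 − 3 false = 118 true bands after the winter growth check.
Dividing by 2 bands per year: 118 / 2 = 59 years.
1898 − 59 = 1839 CE.

1839 CE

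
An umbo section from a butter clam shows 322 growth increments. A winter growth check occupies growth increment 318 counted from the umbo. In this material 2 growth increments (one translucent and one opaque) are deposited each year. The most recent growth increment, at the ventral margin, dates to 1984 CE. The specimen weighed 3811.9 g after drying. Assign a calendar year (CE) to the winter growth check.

1982 CE

The winter growth check sits at growth increment 318 from the umbo, so 322 − 318 = 4 growth increments formed after it.
With 2 growth increments per year, 4 / 2 = 2 years.
Counting back 2 years from 1984 CE places the winter growth check in 1984 − 2 = 1982 CE.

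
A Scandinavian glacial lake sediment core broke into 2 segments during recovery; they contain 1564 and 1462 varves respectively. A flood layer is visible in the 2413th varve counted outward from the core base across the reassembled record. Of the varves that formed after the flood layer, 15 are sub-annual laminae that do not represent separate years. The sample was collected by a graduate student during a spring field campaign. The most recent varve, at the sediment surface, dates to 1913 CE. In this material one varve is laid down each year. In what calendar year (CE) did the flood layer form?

Total varves = 1564 + 1462 = 3026.
The flood layer sits at varve 2413 from the core base, so 3026 − 2413 = 613 varves formed after it.
Excluding 15 false varves: 613 − 15 = 598.
Counting back 598 years from 1913 CE places the flood layer in 1913 − 598 = 1315 CE.

1315 CE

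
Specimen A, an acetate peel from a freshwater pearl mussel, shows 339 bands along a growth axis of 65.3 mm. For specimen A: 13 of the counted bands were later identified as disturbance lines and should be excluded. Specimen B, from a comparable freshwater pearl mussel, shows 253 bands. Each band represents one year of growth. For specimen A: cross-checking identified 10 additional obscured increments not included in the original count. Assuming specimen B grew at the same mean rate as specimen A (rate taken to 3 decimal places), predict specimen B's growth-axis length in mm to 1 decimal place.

Specimen A: correcting the raw count gives 339 − 13 + 10 = 336 true bands.
A: Mean rate = 65.3 mm / 336 years ≈ 0.194 mm/yr.
Length of B = 0.194 × 253 = 49.1 mm.

49.1 mm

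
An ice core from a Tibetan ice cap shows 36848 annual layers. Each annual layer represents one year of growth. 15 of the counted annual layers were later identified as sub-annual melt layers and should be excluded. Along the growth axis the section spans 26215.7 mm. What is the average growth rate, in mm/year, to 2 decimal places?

True annual layer count = 36848 − 15 = 36833.
26215.7 mm over 36833 years gives 26215.7 / 36833 ≈ 0.71 mm/year.

0.71 mm/year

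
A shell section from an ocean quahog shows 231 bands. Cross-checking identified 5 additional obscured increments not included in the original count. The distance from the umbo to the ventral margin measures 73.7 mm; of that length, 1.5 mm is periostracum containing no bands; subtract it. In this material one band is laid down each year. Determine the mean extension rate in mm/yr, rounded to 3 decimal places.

Correcting the raw count gives 231 + 5 = 236 true bands.
Removing the 1.5 mm offcut leaves 73.7 − 1.5 = 72.2 mm.
Mean rate = 72.2 mm / 236 years ≈ 0.306 mm/yr.

0.306 mm/yr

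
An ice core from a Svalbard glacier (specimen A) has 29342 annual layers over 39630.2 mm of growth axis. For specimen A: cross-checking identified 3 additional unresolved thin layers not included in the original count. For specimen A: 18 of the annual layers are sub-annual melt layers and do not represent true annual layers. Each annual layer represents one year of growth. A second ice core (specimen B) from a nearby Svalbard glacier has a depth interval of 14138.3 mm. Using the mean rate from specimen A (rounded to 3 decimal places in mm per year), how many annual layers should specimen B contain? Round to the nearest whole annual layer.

10465 annual layers

Specimen A: adjusted count: 29342 − 18 + 3 = 29327 annual layers.
A: Mean rate = 39630.2 mm / 29327 years ≈ 1.351 mm/year.
Specimen B: 14138.3 mm / 1.351 mm per year = 10465.06 years ≈ 10465 annual layers.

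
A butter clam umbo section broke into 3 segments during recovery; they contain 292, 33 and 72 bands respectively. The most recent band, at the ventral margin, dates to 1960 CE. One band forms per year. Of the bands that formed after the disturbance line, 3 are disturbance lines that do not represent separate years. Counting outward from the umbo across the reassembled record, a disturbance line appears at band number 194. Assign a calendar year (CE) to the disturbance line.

Total bands = 292 + 33 + 72 = 397.
The disturbance line sits at band 194 from the umbo, so 397 − 194 = 203 bands formed after it.
203 − 3 false = 200 true bands after the disturbance line.
Counting back 200 years from 1960 CE places the disturbance line in 1960 − 200 = 1760 CE.

1760 CE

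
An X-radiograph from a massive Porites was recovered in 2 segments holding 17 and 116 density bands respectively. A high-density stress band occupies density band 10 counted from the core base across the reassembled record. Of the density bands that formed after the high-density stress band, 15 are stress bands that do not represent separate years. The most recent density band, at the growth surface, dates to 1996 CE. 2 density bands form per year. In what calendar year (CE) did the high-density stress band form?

Total density bands = 17 + 116 = 133.
Between density band 10 and the growth surface there are 133 − 10 = 123 density bands.
Removing the 15 false density bands leaves 123 − 15 = 108 true density bands beyond the high-density stress band.
With 2 density bands per year, 108 / 2 = 54 years.
Counting back 54 years from 1996 CE places the high-density stress band in 1996 − 54 = 1942 CE.

1942 CE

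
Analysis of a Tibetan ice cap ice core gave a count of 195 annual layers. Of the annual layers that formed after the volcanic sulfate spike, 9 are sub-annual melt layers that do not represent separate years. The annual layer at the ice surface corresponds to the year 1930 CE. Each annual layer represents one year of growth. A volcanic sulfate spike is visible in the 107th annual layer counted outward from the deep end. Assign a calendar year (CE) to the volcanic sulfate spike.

1851 CE

195 − 107 = 88 annual layers lie beyond the volcanic sulfate spike toward the ice surface.
Removing the 9 false annual layers leaves 88 − 9 = 79 true annual layers beyond the volcanic sulfate spike.
Counting back 79 years from 1930 CE places the volcanic sulfate spike in 1930 − 79 = 1851 CE.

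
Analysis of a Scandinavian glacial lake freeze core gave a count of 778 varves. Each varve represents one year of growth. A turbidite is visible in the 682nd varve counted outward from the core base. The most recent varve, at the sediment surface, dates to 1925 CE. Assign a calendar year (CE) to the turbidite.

778 − 682 = 96 varves lie beyond the turbidite toward the sediment surface.
The varve at the sediment surface is 1925 CE, so the turbidite dates to 1925 − 96 = 1829 CE.

1829 CE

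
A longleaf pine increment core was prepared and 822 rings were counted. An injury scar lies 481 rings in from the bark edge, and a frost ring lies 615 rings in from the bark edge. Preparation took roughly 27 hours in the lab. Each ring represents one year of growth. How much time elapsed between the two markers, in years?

134 years

615 − 481 = 134 rings lie between the two events.
One ring per year makes the interval 134 years.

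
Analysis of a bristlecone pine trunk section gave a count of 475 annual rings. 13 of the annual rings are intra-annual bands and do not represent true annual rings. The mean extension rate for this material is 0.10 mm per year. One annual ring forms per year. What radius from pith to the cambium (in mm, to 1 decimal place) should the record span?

True annual ring count = 475 − 13 = 462.
Length ≈ 0.10 × 462 = 46.2 mm.

46.2 mm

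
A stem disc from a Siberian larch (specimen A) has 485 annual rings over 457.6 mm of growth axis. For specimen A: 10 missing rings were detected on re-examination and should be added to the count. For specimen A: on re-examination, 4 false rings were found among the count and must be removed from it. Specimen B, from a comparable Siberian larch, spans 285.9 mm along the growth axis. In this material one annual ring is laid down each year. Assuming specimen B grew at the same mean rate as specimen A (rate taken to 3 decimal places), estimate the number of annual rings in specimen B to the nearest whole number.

307 annual rings

Specimen A: adjusted count: 485 − 4 + 10 = 491 annual rings.
A: 457.6 mm over 491 years gives 457.6 / 491 ≈ 0.932 mm/year.
B spans 285.9 / 0.932 = 306.76 years ≈ 307 annual rings.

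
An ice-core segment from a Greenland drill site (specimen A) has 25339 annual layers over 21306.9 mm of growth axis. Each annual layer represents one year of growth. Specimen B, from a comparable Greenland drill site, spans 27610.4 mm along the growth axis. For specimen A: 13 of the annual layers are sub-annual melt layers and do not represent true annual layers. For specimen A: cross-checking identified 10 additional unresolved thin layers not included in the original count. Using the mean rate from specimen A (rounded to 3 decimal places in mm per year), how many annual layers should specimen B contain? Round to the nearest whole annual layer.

32830 annual layers

Specimen A: adjusted count: 25339 − 13 + 10 = 25336 annual layers.
A: Extension rate ≈ 21306.9 / 25336 = 0.841 mm per year.
B spans 27610.4 / 0.841 = 32830.44 years ≈ 32830 annual layers.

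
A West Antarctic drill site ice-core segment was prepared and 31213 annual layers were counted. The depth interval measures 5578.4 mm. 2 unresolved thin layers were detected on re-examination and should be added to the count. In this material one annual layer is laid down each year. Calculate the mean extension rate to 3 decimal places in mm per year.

Correcting the raw count gives 31213 + 2 = 31215 true annual layers.
Extension rate ≈ 5578.4 / 31215 = 0.179 mm per year.

0.179 mm per year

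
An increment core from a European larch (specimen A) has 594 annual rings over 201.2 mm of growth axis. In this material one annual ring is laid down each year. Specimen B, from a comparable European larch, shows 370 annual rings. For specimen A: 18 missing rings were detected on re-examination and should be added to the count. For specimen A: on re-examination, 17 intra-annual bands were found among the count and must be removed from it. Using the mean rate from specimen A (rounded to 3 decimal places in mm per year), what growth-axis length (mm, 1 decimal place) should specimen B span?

Specimen A: correcting the raw count gives 594 − 17 + 18 = 595 true annual rings.
A: Mean rate = 201.2 mm / 595 years ≈ 0.338 mm per year.
Length of B = 0.338 × 370 = 125.1 mm.

125.1 mm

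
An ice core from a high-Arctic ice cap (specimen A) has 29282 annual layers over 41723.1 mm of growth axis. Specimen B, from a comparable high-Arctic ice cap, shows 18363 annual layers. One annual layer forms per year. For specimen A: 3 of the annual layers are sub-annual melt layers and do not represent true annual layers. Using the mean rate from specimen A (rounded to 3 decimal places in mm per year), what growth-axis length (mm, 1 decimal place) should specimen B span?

Specimen A: true annual layer count = 29282 − 3 = 29279.
A: Extension rate ≈ 41723.1 / 29279 = 1.425 mm/yr.
B's length ≈ 1.425 × 18363 = 26167.3 mm.

26167.3 mm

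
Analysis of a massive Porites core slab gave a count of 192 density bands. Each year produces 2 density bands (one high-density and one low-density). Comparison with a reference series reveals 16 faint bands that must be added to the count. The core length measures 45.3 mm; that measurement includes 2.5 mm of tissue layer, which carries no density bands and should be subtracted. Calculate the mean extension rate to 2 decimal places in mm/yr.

Adjusted count: 192 + 16 = 208 density bands.
With 2 density bands per year, 208 / 2 = 104 years.
Net length = 45.3 − 2.5 = 42.8 mm.
Extension rate ≈ 42.8 / 104 = 0.41 mm/yr.

0.41 mm/yr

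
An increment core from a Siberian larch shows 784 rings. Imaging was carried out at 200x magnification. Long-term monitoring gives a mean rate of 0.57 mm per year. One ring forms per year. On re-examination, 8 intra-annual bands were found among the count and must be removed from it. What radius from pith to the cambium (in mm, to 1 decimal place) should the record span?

442.3 mm

True ring count = 784 − 8 = 776.
776 years at 0.57 mm/year gives 0.57 × 776 = 442.3 mm.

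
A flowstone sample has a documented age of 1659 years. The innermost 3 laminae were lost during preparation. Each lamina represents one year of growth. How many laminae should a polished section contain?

Expected laminae over 1659 years: 1659.
1659 − 3 missed = 1656 laminae expected in the prepared section.

1656 laminae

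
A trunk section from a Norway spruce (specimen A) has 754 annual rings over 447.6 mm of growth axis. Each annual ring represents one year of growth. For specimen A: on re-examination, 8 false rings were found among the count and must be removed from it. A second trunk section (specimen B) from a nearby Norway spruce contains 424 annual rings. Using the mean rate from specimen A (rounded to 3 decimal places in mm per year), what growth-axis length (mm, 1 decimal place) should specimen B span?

254.4 mm

Specimen A: correcting the raw count gives 754 − 8 = 746 true annual rings.
A: Extension rate ≈ 447.6 / 746 = 0.600 mm/year.
For B, 0.600 mm/year × 424 years = 254.4 mm.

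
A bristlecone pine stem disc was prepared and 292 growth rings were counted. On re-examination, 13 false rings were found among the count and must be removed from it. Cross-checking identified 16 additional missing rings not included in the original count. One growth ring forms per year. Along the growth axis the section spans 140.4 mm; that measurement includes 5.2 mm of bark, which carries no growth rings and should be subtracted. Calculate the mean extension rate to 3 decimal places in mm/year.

0.458 mm/year

Correcting the raw count gives 292 − 13 + 16 = 295 true growth rings.
Removing the 5.2 mm offcut leaves 140.4 − 5.2 = 135.2 mm.
Mean rate = 135.2 mm / 295 years ≈ 0.458 mm/year.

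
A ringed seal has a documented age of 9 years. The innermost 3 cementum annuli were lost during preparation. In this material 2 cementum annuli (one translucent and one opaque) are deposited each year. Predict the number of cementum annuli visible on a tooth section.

9 years at 2 cementum annuli per year gives 9 × 2 = 18 cementum annuli.
Less the 3 uncaptured cementum annuli: 18 − 3 = 15.

15 cementum annuli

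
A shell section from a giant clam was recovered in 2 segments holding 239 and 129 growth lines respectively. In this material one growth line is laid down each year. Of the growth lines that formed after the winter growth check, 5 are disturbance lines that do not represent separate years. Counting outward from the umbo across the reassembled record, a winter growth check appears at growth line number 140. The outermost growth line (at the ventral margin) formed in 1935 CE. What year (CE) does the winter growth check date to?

Total growth lines = 239 + 129 = 368.
Between growth line 140 and the ventral margin there are 368 − 140 = 228 growth lines.
Removing the 5 false growth lines leaves 228 − 5 = 223 true growth lines beyond the winter growth check.
1935 − 223 = 1712 CE.

1712 CE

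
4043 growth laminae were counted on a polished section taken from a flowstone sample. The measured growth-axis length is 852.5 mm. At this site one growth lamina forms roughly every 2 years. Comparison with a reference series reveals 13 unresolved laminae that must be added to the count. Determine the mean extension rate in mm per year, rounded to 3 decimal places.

True growth lamina count = 4043 + 13 = 4056.
Multiplying by 2 years per growth lamina: 4056 × 2 = 8112 years.
Extension rate ≈ 852.5 / 8112 = 0.105 mm per year.

0.105 mm per year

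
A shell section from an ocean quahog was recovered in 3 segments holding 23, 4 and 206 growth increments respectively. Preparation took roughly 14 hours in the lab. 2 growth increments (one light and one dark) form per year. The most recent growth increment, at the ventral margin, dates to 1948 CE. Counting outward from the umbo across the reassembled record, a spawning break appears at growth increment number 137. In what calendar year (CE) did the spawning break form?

Total growth increments = 23 + 4 + 206 = 233.
233 − 137 = 96 growth increments lie beyond the spawning break toward the ventral margin.
96 growth increments at 2 per year is 96 / 2 = 48 years.
1948 − 48 = 1900 CE.

1900 CE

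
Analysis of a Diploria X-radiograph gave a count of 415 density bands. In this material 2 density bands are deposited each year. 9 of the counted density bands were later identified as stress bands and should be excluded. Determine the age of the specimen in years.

Adjusted count: 415 − 9 = 406 density bands.
With 2 density bands per year, 406 / 2 = 203 years.

203 years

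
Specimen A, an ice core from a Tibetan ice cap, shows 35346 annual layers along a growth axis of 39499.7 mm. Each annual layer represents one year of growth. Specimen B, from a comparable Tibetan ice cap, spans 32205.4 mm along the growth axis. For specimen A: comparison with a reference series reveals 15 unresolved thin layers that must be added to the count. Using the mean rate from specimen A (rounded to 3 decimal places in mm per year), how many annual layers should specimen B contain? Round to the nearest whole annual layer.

28832 annual layers

Specimen A: correcting the raw count gives 35346 + 15 = 35361 true annual layers.
A: 39499.7 mm over 35361 years gives 39499.7 / 35361 ≈ 1.117 mm/year.
For B, 32205.4 / 1.117 = 28832.05 years ≈ 28832 annual layers.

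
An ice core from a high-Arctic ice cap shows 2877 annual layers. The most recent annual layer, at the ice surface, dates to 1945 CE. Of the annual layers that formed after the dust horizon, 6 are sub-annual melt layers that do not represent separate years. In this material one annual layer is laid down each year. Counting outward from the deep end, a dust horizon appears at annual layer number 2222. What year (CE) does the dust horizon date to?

1296 CE

The dust horizon sits at annual layer 2222 from the deep end, so 2877 − 2222 = 655 annual layers formed after it.
Excluding 6 false annual layers: 655 − 6 = 649.
The annual layer at the ice surface is 1945 CE, so the dust horizon dates to 1945 − 649 = 1296 CE.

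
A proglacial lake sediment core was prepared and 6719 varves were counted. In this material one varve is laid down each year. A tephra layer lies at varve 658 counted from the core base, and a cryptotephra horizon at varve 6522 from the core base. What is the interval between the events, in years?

5864 yr

The two markers are separated by 6522 − 658 = 5864 varves.
That is 5864 years at one varve per year.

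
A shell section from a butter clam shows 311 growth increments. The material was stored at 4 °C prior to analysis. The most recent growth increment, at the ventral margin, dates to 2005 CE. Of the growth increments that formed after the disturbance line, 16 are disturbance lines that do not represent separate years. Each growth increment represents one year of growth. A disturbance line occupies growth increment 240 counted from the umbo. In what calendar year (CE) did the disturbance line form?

1950 CE

The disturbance line sits at growth increment 240 from the umbo, so 311 − 240 = 71 growth increments formed after it.
Removing the 16 false growth increments leaves 71 − 16 = 55 true growth increments beyond the disturbance line.
Counting back 55 years from 2005 CE places the disturbance line in 2005 − 55 = 1950 CE.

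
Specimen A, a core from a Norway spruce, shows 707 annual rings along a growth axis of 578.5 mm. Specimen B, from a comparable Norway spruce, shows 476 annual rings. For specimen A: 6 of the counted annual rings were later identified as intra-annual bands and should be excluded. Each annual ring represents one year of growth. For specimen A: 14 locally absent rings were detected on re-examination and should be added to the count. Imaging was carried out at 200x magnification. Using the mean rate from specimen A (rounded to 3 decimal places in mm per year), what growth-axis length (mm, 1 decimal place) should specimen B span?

385.1 mm

Specimen A: true annual ring count = 707 − 6 + 14 = 715.
A: Mean rate = 578.5 mm / 715 years ≈ 0.809 mm/yr.
Length of B = 0.809 × 476 = 385.1 mm.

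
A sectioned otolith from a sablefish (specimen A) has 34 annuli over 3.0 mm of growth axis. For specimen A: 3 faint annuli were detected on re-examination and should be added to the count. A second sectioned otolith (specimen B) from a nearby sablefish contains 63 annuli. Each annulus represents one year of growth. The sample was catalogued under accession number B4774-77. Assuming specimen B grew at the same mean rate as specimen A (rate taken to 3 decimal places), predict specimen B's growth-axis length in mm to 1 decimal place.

5.1 mm

Specimen A: adjusted count: 34 + 3 = 37 annuli.
A: Mean rate = 3.0 mm / 37 years ≈ 0.081 mm/yr.
B's length ≈ 0.081 × 63 = 5.1 mm.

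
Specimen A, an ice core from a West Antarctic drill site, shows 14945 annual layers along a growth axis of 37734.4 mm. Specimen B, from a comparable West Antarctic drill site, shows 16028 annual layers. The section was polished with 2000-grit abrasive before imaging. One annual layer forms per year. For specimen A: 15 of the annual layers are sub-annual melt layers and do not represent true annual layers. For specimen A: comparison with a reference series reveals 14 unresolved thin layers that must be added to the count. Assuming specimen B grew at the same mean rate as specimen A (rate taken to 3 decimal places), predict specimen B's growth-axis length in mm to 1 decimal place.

Specimen A: after corrections the count is 14945 − 15 + 14 = 14944 annual layers.
A: Extension rate ≈ 37734.4 / 14944 = 2.525 mm/yr.
For B, 2.525 mm/year × 16028 years = 40470.7 mm.

40470.7 mm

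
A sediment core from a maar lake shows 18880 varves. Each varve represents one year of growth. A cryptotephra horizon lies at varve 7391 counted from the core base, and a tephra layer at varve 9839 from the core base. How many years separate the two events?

2448 yr

9839 − 7391 = 2448 varves lie between the two events.
One varve per year makes the interval 2448 years.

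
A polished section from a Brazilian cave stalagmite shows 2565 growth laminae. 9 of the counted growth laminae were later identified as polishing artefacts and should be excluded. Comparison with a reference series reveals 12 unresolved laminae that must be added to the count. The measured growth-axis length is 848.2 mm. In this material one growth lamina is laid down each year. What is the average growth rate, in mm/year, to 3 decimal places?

Correcting the raw count gives 2565 − 9 + 12 = 2568 true growth laminae.
848.2 mm over 2568 years gives 848.2 / 2568 ≈ 0.330 mm/year.

0.330 mm/year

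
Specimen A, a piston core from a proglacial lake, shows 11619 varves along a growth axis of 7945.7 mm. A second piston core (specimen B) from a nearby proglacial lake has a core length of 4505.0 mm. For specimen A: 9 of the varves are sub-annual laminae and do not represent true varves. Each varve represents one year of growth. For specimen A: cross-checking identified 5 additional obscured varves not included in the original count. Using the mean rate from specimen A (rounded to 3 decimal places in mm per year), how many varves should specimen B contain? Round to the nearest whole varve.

Specimen A: adjusted count: 11619 − 9 + 5 = 11615 varves.
A: Mean rate = 7945.7 mm / 11615 years ≈ 0.684 mm per year.
For B, 4505.0 / 0.684 = 6586.26 years ≈ 6586 varves.

6586 varves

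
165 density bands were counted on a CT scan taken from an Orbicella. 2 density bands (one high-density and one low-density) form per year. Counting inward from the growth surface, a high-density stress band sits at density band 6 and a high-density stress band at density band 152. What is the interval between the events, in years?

152 − 6 = 146 density bands lie between the two events.
146 density bands at 2 per year is 146 / 2 = 73 years.

73 years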